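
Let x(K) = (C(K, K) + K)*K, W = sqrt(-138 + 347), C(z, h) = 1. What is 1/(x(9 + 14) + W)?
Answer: 552/304495 - sqrt(209)/304495 ≈ 0.0017654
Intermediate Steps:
W = sqrt(209) ≈ 14.457
x(K) = K*(1 + K) (x(K) = (1 + K)*K = K*(1 + K))
1/(x(9 + 14) + W) = 1/((9 + 14)*(1 + (9 + 14)) + sqrt(209)) = 1/(23*(1 + 23) + sqrt(209)) = 1/(23*24 + sqrt(209)) = 1/(552 + sqrt(209))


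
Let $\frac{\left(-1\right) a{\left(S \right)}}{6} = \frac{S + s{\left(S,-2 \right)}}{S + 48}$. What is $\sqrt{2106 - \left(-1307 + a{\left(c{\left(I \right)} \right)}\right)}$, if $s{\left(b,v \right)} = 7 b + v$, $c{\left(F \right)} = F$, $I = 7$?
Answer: $\frac{\sqrt{10342145}}{55} \approx 58.471$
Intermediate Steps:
$s{\left(b,v \right)} = v + 7 b$
$a{\left(S \right)} = - \frac{6 \left(-2 + 8 S\right)}{48 + S}$ ($a{\left(S \right)} = - 6 \frac{S + \left(-2 + 7 S\right)}{S + 48} = - 6 \frac{-2 + 8 S}{48 + S} = - \frac{6 \left(-2 + 8 S\right)}{48 + S}$)
$\sqrt{2106 - \left(-1307 + a{\left(c{\left(I \right)} \right)}\right)} = \sqrt{2106 + \left(1307 - \frac{12 \left(1 - 28\right)}{48 + 7}\right)} = \sqrt{2106 + \left(1307 - \frac{12 \left(1 - 28\right)}{55}\right)} = \sqrt{2106 + \left(1307 - 12 \cdot \frac{1}{55} \left(-27\right)\right)} = \sqrt{2106 + \left(1307 - - \frac{324}{55}\right)} = \sqrt{2106 + \left(1307 + \frac{324}{55}\right)} = \sqrt{2106 + \frac{72209}{55}} = \sqrt{\frac{188039}{55}} = \frac{\sqrt{10342145}}{55}$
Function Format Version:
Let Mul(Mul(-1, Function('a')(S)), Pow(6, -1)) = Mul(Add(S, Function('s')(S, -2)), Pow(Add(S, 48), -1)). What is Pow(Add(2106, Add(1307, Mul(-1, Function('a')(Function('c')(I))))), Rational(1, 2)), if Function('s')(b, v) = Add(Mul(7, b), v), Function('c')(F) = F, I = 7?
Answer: Mul(Rational(1, 55), Pow(10342145, Rational(1, 2))) ≈ 58.471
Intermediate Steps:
Function('s')(b, v) = Add(v, Mul(7, b))
Function('a')(S) = Mul(-6, Pow(Add(48, S), -1), Add(-2, Mul(8, S))) (Function('a')(S) = Mul(-6, Mul(Add(S, Add(-2, Mul(7, S))), Pow(Add(S, 48), -1))) = Mul(-6, Mul(Add(-2, Mul(8, S)), Pow(Add(48, S), -1))) = Mul(-6, Mul(Pow(Add(48, S), -1), Add(-2, Mul(8, S)))) = Mul(-6, Pow(Add(48, S), -1), Add(-2, Mul(8, S))))
Pow(Add(2106, Add(1307, Mul(-1, Function('a')(Function('c')(I))))), Rational(1, 2)) = Pow(Add(2106, Add(1307, Mul(-1, Mul(12, Pow(Add(48, 7), -1), Add(1, Mul(-4, 7)))))), Rational(1, 2)) = Pow(Add(2106, Add(1307, Mul(-1, Mul(12, Pow(55, -1), Add(1, -28))))), Rational(1, 2)) = Pow(Add(2106, Add(1307, Mul(-1, Mul(12, Rational(1, 55), -27)))), Rational(1, 2)) = Pow(Add(2106, Add(1307, Mul(-1, Rational(-324, 55)))), Rational(1, 2)) = Pow(Add(2106, Add(1307, Rational(324, 55))), Rational(1, 2)) = Pow(Add(2106, Rational(72209, 55)), Rational(1, 2)) = Pow(Rational(188039, 55), Rational(1, 2)) = Mul(Rational(1, 55), Pow(10342145, Rational(1, 2)))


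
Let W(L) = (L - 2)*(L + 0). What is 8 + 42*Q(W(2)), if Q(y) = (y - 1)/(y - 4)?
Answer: 37/2 ≈ 18.500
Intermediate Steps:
W(L) = L*(-2 + L) (W(L) = (-2 + L)*L = L*(-2 + L))
Q(y) = (-1 + y)/(-4 + y)
8 + 42*Q(W(2)) = 8 + 42*((-1 + 2*(-2 + 2))/(-4 + 2*(-2 + 2))) = 8 + 42*((-1 + 2*0)/(-4 + 2*0)) = 8 + 42*((-1 + 0)/(-4 + 0)) = 8 + 42*(-1/(-4)) = 8 + 42*(-¼*(-1)) = 8 + 42*(¼) = 8 + 21/2 = 37/2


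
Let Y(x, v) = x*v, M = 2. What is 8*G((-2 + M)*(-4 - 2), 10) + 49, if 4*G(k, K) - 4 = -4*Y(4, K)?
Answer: -263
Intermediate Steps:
Y(x, v) = v*x
G(k, K) = 1 - 4*K (G(k, K) = 1 + (-4*K*4)/4 = 1 + (-16*K)/4 = 1 - 4*K)
8*G((-2 + M)*(-4 - 2), 10) + 49 = 8*(1 - 4*10) + 49 = 8*(1 - 40) + 49 = 8*(-39) + 49 = -312 + 49 = -263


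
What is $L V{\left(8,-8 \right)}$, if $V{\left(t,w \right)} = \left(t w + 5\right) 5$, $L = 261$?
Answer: $-76995$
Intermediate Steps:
$V{\left(t,w \right)} = 25 + 5 t w$ ($V{\left(t,w \right)} = \left(5 + t w\right) 5 = 25 + 5 t w$)
$L V{\left(8,-8 \right)} = 261 \left(25 + 5 \cdot 8 \left(-8\right)\right) = 261 \left(25 - 320\right) = 261 \left(-295\right) = -76995$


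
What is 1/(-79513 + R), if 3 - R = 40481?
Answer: -1/119991 ≈ -8.3340e-6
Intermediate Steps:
R = -40478 (R = 3 - 1*40481 = 3 - 40481 = -40478)
1/(-79513 + R) = 1/(-79513 - 40478) = 1/(-119991) = -1/119991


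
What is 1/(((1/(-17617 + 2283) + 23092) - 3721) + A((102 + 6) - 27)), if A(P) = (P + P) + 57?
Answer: 15334/300393059 ≈ 5.1046e-5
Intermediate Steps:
A(P) = 57 + 2*P (A(P) = 2*P + 57 = 57 + 2*P)
1/(((1/(-17617 + 2283) + 23092) - 3721) + A((102 + 6) - 27)) = 1/(((1/(-17617 + 2283) + 23092) - 3721) + (57 + 2*((102 + 6) - 27))) = 1/(((1/(-15334) + 23092) - 3721) + (57 + 2*(108 - 27))) = 1/(((-1/15334 + 23092) - 3721) + (57 + 2*81)) = 1/((354092727/15334 - 3721) + (57 + 162)) = 1/(297034913/15334 + 219) = 1/(300393059/15334) = 15334/300393059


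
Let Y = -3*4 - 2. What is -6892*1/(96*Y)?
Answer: 1723/336 ≈ 5.1280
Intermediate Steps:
Y = -14 (Y = -12 - 2 = -14)
-6892*1/(96*Y) = -6892/(-14*6*16) = -6892/((-84*16)) = -6892/(-1344) = -6892*(-1/1344) = 1723/336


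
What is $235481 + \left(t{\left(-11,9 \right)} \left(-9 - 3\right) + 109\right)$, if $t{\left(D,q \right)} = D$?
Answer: $235722$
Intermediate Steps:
$235481 + \left(t{\left(-11,9 \right)} \left(-9 - 3\right) + 109\right) = 235481 - \left(-109 + 11 \left(-9 - 3\right)\right) = 235481 + \left(\left(-11\right) \left(-12\right) + 109\right) = 235481 + \left(132 + 109\right) = 235481 + 241 = 235722$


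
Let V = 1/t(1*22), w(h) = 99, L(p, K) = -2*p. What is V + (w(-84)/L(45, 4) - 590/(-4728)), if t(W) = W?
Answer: -120887/130020 ≈ -0.92976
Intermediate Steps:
V = 1/22 (V = 1/(1*22) = 1/22 ≈ 0.045455)
V + (w(-84)/L(45, 4) - 590/(-4728)) = 1/22 + (99/((-2*45)) - 590/(-4728)) = 1/22 + (99/(-90) - 590*(-1/4728)) = 1/22 + (99*(-1/90) + 295/2364) = 1/22 + (-11/10 + 295/2364) = 1/22 - 11527/11820 = -120887/130020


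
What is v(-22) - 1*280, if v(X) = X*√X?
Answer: -280 - 22*I*√22 ≈ -280.0 - 103.19*I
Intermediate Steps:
v(X) = X^(3/2)
v(-22) - 1*280 = (-22)^(3/2) - 1*280 = -22*I*√22 - 280 = -280 - 22*I*√22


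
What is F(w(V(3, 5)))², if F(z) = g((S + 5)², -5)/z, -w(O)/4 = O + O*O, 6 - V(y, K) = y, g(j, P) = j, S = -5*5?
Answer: 625/9 ≈ 69.444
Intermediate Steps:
S = -25
V(y, K) = 6 - y
w(O) = -4*O - 4*O² (w(O) = -4*(O + O*O) = -4*(O + O²) = -4*O - 4*O²)
F(z) = 400/z (F(z) = (-25 + 5)²/z = (-20)²/z = 400/z)
F(w(V(3, 5)))² = (400/((-4*(6 - 1*3)*(1 + (6 - 1*3)))))² = (400/((-4*(6 - 3)*(1 + (6 - 3)))))² = (400/((-4*3*(1 + 3))))² = (400/((-4*3*4)))² = (400/(-48))² = (400*(-1/48))² = (-25/3)² = 625/9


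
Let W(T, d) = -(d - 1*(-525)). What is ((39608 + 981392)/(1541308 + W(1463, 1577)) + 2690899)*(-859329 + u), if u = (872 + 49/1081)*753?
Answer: -453730965872166994032/831940843 ≈ -5.4539e+11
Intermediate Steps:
u = 709838793/1081 (u = (872 + 49*(1/1081))*753 = (872 + 49/1081)*753 = (942681/1081)*753 = 709838793/1081 ≈ 6.5665e+5)
W(T, d) = -525 - d (W(T, d) = -(d + 525) = -(525 + d) = -525 - d)
((39608 + 981392)/(1541308 + W(1463, 1577)) + 2690899)*(-859329 + u) = ((39608 + 981392)/(1541308 + (-525 - 1*1577)) + 2690899)*(-859329 + 709838793/1081) = (1021000/(1541308 + (-525 - 1577)) + 2690899)*(-219095856/1081) = (1021000/(1541308 - 2102) + 2690899)*(-219095856/1081) = (1021000/1539206 + 2690899)*(-219095856/1081) = (1021000*(1/1539206) + 2690899)*(-219095856/1081) = (510500/769603 + 2690899)*(-219095856/1081) = (2070924453597/769603)*(-219095856/1081) = -453730965872166994032/831940843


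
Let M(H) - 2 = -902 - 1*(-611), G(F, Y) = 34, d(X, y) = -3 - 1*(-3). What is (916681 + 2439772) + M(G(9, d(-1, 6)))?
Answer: 3356164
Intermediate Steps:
d(X, y) = 0 (d(X, y) = -3 + 3 = 0)
M(H) = -289 (M(H) = 2 + (-902 - 1*(-611)) = 2 + (-902 + 611) = 2 - 291 = -289)
(916681 + 2439772) + M(G(9, d(-1, 6))) = (916681 + 2439772) - 289 = 3356453 - 289 = 3356164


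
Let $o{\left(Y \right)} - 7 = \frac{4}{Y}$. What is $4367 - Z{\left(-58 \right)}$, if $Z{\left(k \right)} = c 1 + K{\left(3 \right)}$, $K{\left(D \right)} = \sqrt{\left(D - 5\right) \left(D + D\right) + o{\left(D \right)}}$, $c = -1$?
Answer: $4368 - \frac{i \sqrt{33}}{3} \approx 4368.0 - 1.9149 i$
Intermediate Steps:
$o{\left(Y \right)} = 7 + \frac{4}{Y}$
$K{\left(D \right)} = \sqrt{7 + \frac{4}{D} + 2 D \left(-5 + D\right)}$ ($K{\left(D \right)} = \sqrt{\left(D - 5\right) \left(D + D\right) + \left(7 + \frac{4}{D}\right)} = \sqrt{\left(-5 + D\right) 2 D + \left(7 + \frac{4}{D}\right)} = \sqrt{2 D \left(-5 + D\right) + \left(7 + \frac{4}{D}\right)} = \sqrt{7 + \frac{4}{D} + 2 D \left(-5 + D\right)}$)
$Z{\left(k \right)} = -1 + \frac{i \sqrt{33}}{3}$ ($Z{\left(k \right)} = \left(-1\right) 1 + \sqrt{7 - 30 + 2 \cdot 3^{2} + \frac{4}{3}} = -1 + \sqrt{7 - 30 + 2 \cdot 9 + 4 \cdot \frac{1}{3}} = -1 + \sqrt{7 - 30 + 18 + \frac{4}{3}} = -1 + \sqrt{- \frac{11}{3}} = -1 + \frac{i \sqrt{33}}{3}$)
$4367 - Z{\left(-58 \right)} = 4367 - \left(-1 + \frac{i \sqrt{33}}{3}\right) = 4367 + \left(1 - \frac{i \sqrt{33}}{3}\right) = 4368 - \frac{i \sqrt{33}}{3}$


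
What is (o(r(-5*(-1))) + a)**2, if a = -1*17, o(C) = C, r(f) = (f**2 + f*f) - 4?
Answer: 841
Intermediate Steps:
r(f) = -4 + 2*f**2 (r(f) = (f**2 + f**2) - 4 = 2*f**2 - 4 = -4 + 2*f**2)
a = -17
(o(r(-5*(-1))) + a)**2 = ((-4 + 2*(-5*(-1))**2) - 17)**2 = ((-4 + 2*5**2) - 17)**2 = ((-4 + 2*25) - 17)**2 = ((-4 + 50) - 17)**2 = (46 - 17)**2 = 29**2 = 841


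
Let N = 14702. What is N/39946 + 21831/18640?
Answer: 573053203/372296720 ≈ 1.5392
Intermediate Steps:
N/39946 + 21831/18640 = 14702/39946 + 21831/18640 = 14702*(1/39946) + 21831*(1/18640) = 7351/19973 + 21831/18640 = 573053203/372296720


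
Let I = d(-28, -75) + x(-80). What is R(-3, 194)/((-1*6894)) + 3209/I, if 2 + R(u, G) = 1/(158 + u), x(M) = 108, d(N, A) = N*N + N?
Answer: 190517117/51291360 ≈ 3.7144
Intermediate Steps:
d(N, A) = N + N² (d(N, A) = N² + N = N + N²)
I = 864 (I = -28*(1 - 28) + 108 = -28*(-27) + 108 = 756 + 108 = 864)
R(u, G) = -2 + 1/(158 + u)
R(-3, 194)/((-1*6894)) + 3209/I = ((-315 - 2*(-3))/(158 - 3))/((-1*6894)) + 3209/864 = ((-315 + 6)/155)/(-6894) + 3209*(1/864) = ((1/155)*(-309))*(-1/6894) + 3209/864 = -309/155*(-1/6894) + 3209/864 = 103/356190 + 3209/864 = 190517117/51291360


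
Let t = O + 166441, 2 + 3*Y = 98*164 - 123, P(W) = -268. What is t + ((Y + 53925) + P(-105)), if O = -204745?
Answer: 62006/3 ≈ 20669.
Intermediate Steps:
Y = 15947/3 (Y = -⅔ + (98*164 - 123)/3 = -⅔ + (16072 - 123)/3 = -⅔ + (⅓)*15949 = -⅔ + 15949/3 = 15947/3 ≈ 5315.7)
t = -38304 (t = -204745 + 166441 = -38304)
t + ((Y + 53925) + P(-105)) = -38304 + ((15947/3 + 53925) - 268) = -38304 + (177722/3 - 268) = -38304 + 176918/3 = 62006/3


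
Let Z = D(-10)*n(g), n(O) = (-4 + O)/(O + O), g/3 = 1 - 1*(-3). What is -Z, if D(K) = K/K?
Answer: -1/3 ≈ -0.33333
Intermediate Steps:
D(K) = 1
g = 12 (g = 3*(1 - 1*(-3)) = 3*(1 + 3) = 3*4 = 12)
n(O) = (-4 + O)/(2*O) (n(O) = (-4 + O)/((2*O)) = (-4 + O)*(1/(2*O)) = (-4 + O)/(2*O))
Z = 1/3 (Z = 1*((1/2)*(-4 + 12)/12) = 1*((1/2)*(1/12)*8) = 1*(1/3) = 1/3 ≈ 0.33333)
-Z = -1*1/3 = -1/3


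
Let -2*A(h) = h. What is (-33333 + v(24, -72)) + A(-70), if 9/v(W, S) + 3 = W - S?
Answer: -1032235/31 ≈ -33298.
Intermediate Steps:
A(h) = -h/2
v(W, S) = 9/(-3 + W - S) (v(W, S) = 9/(-3 + (W - S)) = 9/(-3 + W - S))
(-33333 + v(24, -72)) + A(-70) = (-33333 - 9/(3 - 72 - 1*24)) - 1/2*(-70) = (-33333 - 9/(3 - 72 - 24)) + 35 = (-33333 - 9/(-93)) + 35 = (-33333 - 9*(-1/93)) + 35 = (-33333 + 3/31) + 35 = -1033320/31 + 35 = -1032235/31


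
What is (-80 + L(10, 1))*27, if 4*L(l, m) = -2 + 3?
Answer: -8613/4 ≈ -2153.3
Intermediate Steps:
L(l, m) = ¼ (L(l, m) = (-2 + 3)/4 = (¼)*1 = ¼)
(-80 + L(10, 1))*27 = (-80 + ¼)*27 = -319/4*27 = -8613/4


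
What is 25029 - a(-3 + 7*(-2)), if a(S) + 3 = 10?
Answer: 25022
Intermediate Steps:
a(S) = 7 (a(S) = -3 + 10 = 7)
25029 - a(-3 + 7*(-2)) = 25029 - 1*7 = 25029 - 7 = 25022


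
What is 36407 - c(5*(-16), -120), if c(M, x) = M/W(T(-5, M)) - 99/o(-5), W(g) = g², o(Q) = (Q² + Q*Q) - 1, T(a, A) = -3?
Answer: 16060298/441 ≈ 36418.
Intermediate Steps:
o(Q) = -1 + 2*Q² (o(Q) = (Q² + Q²) - 1 = 2*Q² - 1 = -1 + 2*Q²)
c(M, x) = -99/49 + M/9 (c(M, x) = M/((-3)²) - 99/(-1 + 2*(-5)²) = M/9 - 99/(-1 + 2*25) = M*(⅑) - 99/(-1 + 50) = M/9 - 99/49 = -99/49 + M/9)
36407 - c(5*(-16), -120) = 36407 - (-99/49 + (5*(-16))/9) = 36407 - (-99/49 + (⅑)*(-80)) = 36407 - (-99/49 - 80/9) = 36407 - 1*(-4811/441) = 36407 + 4811/441 = 16060298/441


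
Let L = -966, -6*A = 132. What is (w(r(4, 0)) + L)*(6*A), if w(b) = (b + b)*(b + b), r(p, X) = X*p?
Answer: 127512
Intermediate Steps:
A = -22 (A = -1/6*132 = -22)
w(b) = 4*b**2 (w(b) = (2*b)*(2*b) = 4*b**2)
(w(r(4, 0)) + L)*(6*A) = (4*(0*4)**2 - 966)*(6*(-22)) = (4*0**2 - 966)*(-132) = (4*0 - 966)*(-132) = (0 - 966)*(-132) = -966*(-132) = 127512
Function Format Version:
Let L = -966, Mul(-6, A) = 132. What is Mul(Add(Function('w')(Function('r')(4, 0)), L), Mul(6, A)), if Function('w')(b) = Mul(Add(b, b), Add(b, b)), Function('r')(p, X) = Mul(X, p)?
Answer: 127512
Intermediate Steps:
A = -22 (A = Mul(Rational(-1, 6), 132) = -22)
Function('w')(b) = Mul(4, Pow(b, 2)) (Function('w')(b) = Mul(Mul(2, b), Mul(2, b)) = Mul(4, Pow(b, 2)))
Mul(Add(Function('w')(Function('r')(4, 0)), L), Mul(6, A)) = Mul(Add(Mul(4, Pow(Mul(0, 4), 2)), -966), Mul(6, -22)) = Mul(Add(Mul(4, Pow(0, 2)), -966), -132) = Mul(Add(Mul(4, 0), -966), -132) = Mul(Add(0, -966), -132) = Mul(-966, -132) = 127512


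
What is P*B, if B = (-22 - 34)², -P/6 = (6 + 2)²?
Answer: -1204224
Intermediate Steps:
P = -384 (P = -6*(6 + 2)² = -6*8² = -6*64 = -384)
B = 3136 (B = (-56)² = 3136)
P*B = -384*3136 = -1204224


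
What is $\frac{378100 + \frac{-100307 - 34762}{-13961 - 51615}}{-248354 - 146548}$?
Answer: $- \frac{24794420669}{25896093552} \approx -0.95746$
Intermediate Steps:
$\frac{378100 + \frac{-100307 - 34762}{-13961 - 51615}}{-248354 - 146548} = \frac{378100 - \frac{135069}{-65576}}{-394902} = \left(378100 - - \frac{135069}{65576}\right) \left(- \frac{1}{394902}\right) = \left(378100 + \frac{135069}{65576}\right) \left(- \frac{1}{394902}\right) = \frac{24794420669}{65576} \left(- \frac{1}{394902}\right) = - \frac{24794420669}{25896093552}$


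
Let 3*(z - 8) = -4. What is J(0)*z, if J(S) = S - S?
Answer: 0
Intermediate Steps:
J(S) = 0
z = 20/3 (z = 8 + (⅓)*(-4) = 8 - 4/3 = 20/3 ≈ 6.6667)
J(0)*z = 0*(20/3) = 0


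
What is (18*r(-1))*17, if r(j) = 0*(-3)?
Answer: 0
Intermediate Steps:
r(j) = 0
(18*r(-1))*17 = (18*0)*17 = 0*17 = 0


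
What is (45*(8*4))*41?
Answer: 59040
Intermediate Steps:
(45*(8*4))*41 = (45*32)*41 = 1440*41 = 59040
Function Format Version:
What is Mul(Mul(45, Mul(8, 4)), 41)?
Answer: 59040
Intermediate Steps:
Mul(Mul(45, Mul(8, 4)), 41) = Mul(Mul(45, 32), 41) = Mul(1440, 41) = 59040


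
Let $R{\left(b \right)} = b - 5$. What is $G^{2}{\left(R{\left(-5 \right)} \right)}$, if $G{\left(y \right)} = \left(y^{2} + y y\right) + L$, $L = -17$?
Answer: $33489$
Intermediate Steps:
$R{\left(b \right)} = -5 + b$
$G{\left(y \right)} = -17 + 2 y^{2}$ ($G{\left(y \right)} = \left(y^{2} + y y\right) - 17 = \left(y^{2} + y^{2}\right) - 17 = 2 y^{2} - 17 = -17 + 2 y^{2}$)
$G^{2}{\left(R{\left(-5 \right)} \right)} = \left(-17 + 2 \left(-5 - 5\right)^{2}\right)^{2} = \left(-17 + 2 \left(-10\right)^{2}\right)^{2} = \left(-17 + 2 \cdot 100\right)^{2} = \left(-17 + 200\right)^{2} = 183^{2} = 33489$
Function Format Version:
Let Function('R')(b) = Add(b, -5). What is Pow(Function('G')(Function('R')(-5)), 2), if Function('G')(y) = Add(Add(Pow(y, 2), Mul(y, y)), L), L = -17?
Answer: 33489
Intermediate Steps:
Function('R')(b) = Add(-5, b)
Function('G')(y) = Add(-17, Mul(2, Pow(y, 2))) (Function('G')(y) = Add(Add(Pow(y, 2), Mul(y, y)), -17) = Add(Add(Pow(y, 2), Pow(y, 2)), -17) = Add(Mul(2, Pow(y, 2)), -17) = Add(-17, Mul(2, Pow(y, 2))))
Pow(Function('G')(Function('R')(-5)), 2) = Pow(Add(-17, Mul(2, Pow(Add(-5, -5), 2))), 2) = Pow(Add(-17, Mul(2, Pow(-10, 2))), 2) = Pow(Add(-17, Mul(2, 100)), 2) = Pow(Add(-17, 200), 2) = Pow(183, 2) = 33489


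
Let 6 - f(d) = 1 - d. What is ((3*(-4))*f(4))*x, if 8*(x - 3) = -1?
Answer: -621/2 ≈ -310.50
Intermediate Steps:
x = 23/8 (x = 3 + (⅛)*(-1) = 3 - ⅛ = 23/8 ≈ 2.8750)
f(d) = 5 + d (f(d) = 6 - (1 - d) = 6 + (-1 + d) = 5 + d)
((3*(-4))*f(4))*x = ((3*(-4))*(5 + 4))*(23/8) = -12*9*(23/8) = -108*23/8 = -621/2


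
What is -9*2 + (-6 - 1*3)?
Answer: -27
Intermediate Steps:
-9*2 + (-6 - 1*3) = -18 + (-6 - 3) = -18 - 9 = -27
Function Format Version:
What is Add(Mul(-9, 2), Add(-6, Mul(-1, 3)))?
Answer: -27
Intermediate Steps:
Add(Mul(-9, 2), Add(-6, Mul(-1, 3))) = Add(-18, Add(-6, -3)) = Add(-18, -9) = -27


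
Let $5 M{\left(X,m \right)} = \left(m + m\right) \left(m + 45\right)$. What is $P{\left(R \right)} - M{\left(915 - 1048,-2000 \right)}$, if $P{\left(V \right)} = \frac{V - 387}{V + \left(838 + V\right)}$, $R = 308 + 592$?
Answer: $- \frac{4125831487}{2638} \approx -1.564 \cdot 10^{6}$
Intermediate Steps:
$R = 900$
$M{\left(X,m \right)} = \frac{2 m \left(45 + m\right)}{5}$ ($M{\left(X,m \right)} = \frac{\left(m + m\right) \left(m + 45\right)}{5} = \frac{2 m \left(45 + m\right)}{5}$)
$P{\left(V \right)} = \frac{-387 + V}{838 + 2 V}$
$P{\left(R \right)} - M{\left(915 - 1048,-2000 \right)} = \frac{-387 + 900}{2 \left(419 + 900\right)} - \frac{2}{5} \left(-2000\right) \left(45 - 2000\right) = \frac{1}{2} \cdot \frac{1}{1319} \cdot 513 - \frac{2}{5} \left(-2000\right) \left(-1955\right) = \frac{1}{2} \cdot \frac{1}{1319} \cdot 513 - 1564000 = \frac{513}{2638} - 1564000 = - \frac{4125831487}{2638}$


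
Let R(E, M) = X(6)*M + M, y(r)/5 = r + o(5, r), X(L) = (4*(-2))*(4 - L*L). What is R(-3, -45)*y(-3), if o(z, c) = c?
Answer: 346950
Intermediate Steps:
X(L) = -32 + 8*L² (X(L) = -8*(4 - L²) = -32 + 8*L²)
y(r) = 10*r (y(r) = 5*(r + r) = 5*(2*r) = 10*r)
R(E, M) = 257*M (R(E, M) = (-32 + 8*6²)*M + M = (-32 + 8*36)*M + M = (-32 + 288)*M + M = 256*M + M = 257*M)
R(-3, -45)*y(-3) = (257*(-45))*(10*(-3)) = -11565*(-30) = 346950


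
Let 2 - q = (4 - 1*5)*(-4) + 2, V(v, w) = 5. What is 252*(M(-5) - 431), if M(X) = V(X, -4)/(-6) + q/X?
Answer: -543102/5 ≈ -1.0862e+5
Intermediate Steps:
q = -4 (q = 2 - ((4 - 1*5)*(-4) + 2) = 2 - ((4 - 5)*(-4) + 2) = 2 - (-1*(-4) + 2) = 2 - (4 + 2) = 2 - 1*6 = 2 - 6 = -4)
M(X) = -⅚ - 4/X (M(X) = 5/(-6) - 4/X = 5*(-⅙) - 4/X = -⅚ - 4/X)
252*(M(-5) - 431) = 252*((-⅚ - 4/(-5)) - 431) = 252*((-⅚ - 4*(-⅕)) - 431) = 252*((-⅚ + ⅘) - 431) = 252*(-1/30 - 431) = 252*(-12931/30) = -543102/5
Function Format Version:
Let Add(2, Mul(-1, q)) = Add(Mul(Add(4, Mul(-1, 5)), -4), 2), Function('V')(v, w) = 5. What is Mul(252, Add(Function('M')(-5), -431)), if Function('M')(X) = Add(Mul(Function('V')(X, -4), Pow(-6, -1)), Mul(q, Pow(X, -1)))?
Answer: Rational(-543102, 5) ≈ -1.0862e+5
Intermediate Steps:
q = -4 (q = Add(2, Mul(-1, Add(Mul(Add(4, Mul(-1, 5)), -4), 2))) = Add(2, Mul(-1, Add(Mul(Add(4, -5), -4), 2))) = Add(2, Mul(-1, Add(Mul(-1, -4), 2))) = Add(2, Mul(-1, Add(4, 2))) = Add(2, Mul(-1, 6)) = Add(2, -6) = -4)
Function('M')(X) = Add(Rational(-5, 6), Mul(-4, Pow(X, -1))) (Function('M')(X) = Add(Mul(5, Pow(-6, -1)), Mul(-4, Pow(X, -1))) = Add(Mul(5, Rational(-1, 6)), Mul(-4, Pow(X, -1))) = Add(Rational(-5, 6), Mul(-4, Pow(X, -1))))
Mul(252, Add(Function('M')(-5), -431)) = Mul(252, Add(Add(Rational(-5, 6), Mul(-4, Pow(-5, -1))), -431)) = Mul(252, Add(Add(Rational(-5, 6), Mul(-4, Rational(-1, 5))), -431)) = Mul(252, Add(Add(Rational(-5, 6), Rational(4, 5)), -431)) = Mul(252, Add(Rational(-1, 30), -431)) = Mul(252, Rational(-12931, 30)) = Rational(-543102, 5)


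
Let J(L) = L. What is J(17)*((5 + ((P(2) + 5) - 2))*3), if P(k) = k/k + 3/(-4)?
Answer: 1683/4 ≈ 420.75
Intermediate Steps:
P(k) = ¼ (P(k) = 1 + 3*(-¼) = 1 - ¾ = ¼)
J(17)*((5 + ((P(2) + 5) - 2))*3) = 17*((5 + ((¼ + 5) - 2))*3) = 17*((5 + (21/4 - 2))*3) = 17*((5 + 13/4)*3) = 17*((33/4)*3) = 17*(99/4) = 1683/4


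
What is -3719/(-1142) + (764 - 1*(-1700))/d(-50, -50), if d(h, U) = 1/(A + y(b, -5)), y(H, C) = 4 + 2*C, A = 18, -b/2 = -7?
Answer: 33770375/1142 ≈ 29571.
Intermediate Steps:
b = 14 (b = -2*(-7) = 14)
d(h, U) = 1/12 (d(h, U) = 1/(18 + (4 + 2*(-5))) = 1/(18 + (4 - 10)) = 1/(18 - 6) = 1/12)
-3719/(-1142) + (764 - 1*(-1700))/d(-50, -50) = -3719/(-1142) + (764 - 1*(-1700))/(1/12) = -3719*(-1/1142) + (764 + 1700)*12 = 3719/1142 + 2464*12 = 3719/1142 + 29568 = 33770375/1142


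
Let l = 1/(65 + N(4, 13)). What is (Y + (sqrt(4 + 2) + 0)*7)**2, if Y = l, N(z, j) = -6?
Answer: 1023415/3481 + 14*sqrt(6)/59 ≈ 294.58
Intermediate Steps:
l = 1/59 (l = 1/(65 - 6) = 1/59 ≈ 0.016949)
Y = 1/59 ≈ 0.016949
(Y + (sqrt(4 + 2) + 0)*7)**2 = (1/59 + (sqrt(4 + 2) + 0)*7)**2 = (1/59 + (sqrt(6) + 0)*7)**2 = (1/59 + sqrt(6)*7)**2 = (1/59 + 7*sqrt(6))**2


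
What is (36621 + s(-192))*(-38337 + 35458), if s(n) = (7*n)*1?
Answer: -101562483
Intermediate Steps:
s(n) = 7*n
(36621 + s(-192))*(-38337 + 35458) = (36621 + 7*(-192))*(-38337 + 35458) = (36621 - 1344)*(-2879) = 35277*(-2879) = -101562483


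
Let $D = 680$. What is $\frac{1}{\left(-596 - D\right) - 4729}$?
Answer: $- \frac{1}{6005} \approx -0.00016653$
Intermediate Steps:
$\frac{1}{\left(-596 - D\right) - 4729} = \frac{1}{\left(-596 - 680\right) - 4729} = \frac{1}{-1276 - 4729} = \frac{1}{-6005} = - \frac{1}{6005}$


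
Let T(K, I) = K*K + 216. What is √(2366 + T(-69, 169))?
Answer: √7343 ≈ 85.691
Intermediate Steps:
T(K, I) = 216 + K² (T(K, I) = K² + 216 = 216 + K²)
√(2366 + T(-69, 169)) = √(2366 + (216 + (-69)²)) = √(2366 + (216 + 4761)) = √(2366 + 4977) = √7343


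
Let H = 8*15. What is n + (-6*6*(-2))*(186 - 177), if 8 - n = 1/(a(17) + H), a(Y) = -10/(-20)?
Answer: 158094/241 ≈ 655.99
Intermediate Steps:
a(Y) = ½ (a(Y) = -10*(-1/20) = ½)
H = 120
n = 1926/241 (n = 8 - 1/(½ + 120) = 8 - 1/241/2 = 8 - 1*2/241 = 8 - 2/241 = 1926/241 ≈ 7.9917)
n + (-6*6*(-2))*(186 - 177) = 1926/241 + (-6*6*(-2))*(186 - 177) = 1926/241 - 36*(-2)*9 = 1926/241 + 72*9 = 1926/241 + 648 = 158094/241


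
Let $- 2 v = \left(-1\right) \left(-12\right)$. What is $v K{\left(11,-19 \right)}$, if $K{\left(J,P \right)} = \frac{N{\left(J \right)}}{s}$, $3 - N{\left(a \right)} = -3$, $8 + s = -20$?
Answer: $\frac{9}{7} \approx 1.2857$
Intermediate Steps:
$s = -28$ ($s = -8 - 20 = -28$)
$N{\left(a \right)} = 6$ ($N{\left(a \right)} = 3 - -3 = 3 + 3 = 6$)
$K{\left(J,P \right)} = - \frac{3}{14}$ ($K{\left(J,P \right)} = \frac{6}{-28} = 6 \left(- \frac{1}{28}\right) = - \frac{3}{14}$)
$v = -6$ ($v = - \frac{\left(-1\right) \left(-12\right)}{2} = \left(- \frac{1}{2}\right) 12 = -6$)
$v K{\left(11,-19 \right)} = \left(-6\right) \left(- \frac{3}{14}\right) = \frac{9}{7}$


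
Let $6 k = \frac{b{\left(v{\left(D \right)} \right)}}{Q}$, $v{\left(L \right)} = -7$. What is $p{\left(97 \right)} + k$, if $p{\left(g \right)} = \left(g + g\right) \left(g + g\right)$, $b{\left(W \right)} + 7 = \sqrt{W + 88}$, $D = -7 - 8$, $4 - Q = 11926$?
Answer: $\frac{1346089175}{35766} \approx 37636.0$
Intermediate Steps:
$Q = -11922$ ($Q = 4 - 11926 = -11922$)
$D = -15$ ($D = -7 - 8 = -15$)
$b{\left(W \right)} = -7 + \sqrt{88 + W}$ ($b{\left(W \right)} = -7 + \sqrt{W + 88} = -7 + \sqrt{88 + W}$)
$p{\left(g \right)} = 4 g^{2}$ ($p{\left(g \right)} = 2 g 2 g = 4 g^{2}$)
$k = - \frac{1}{35766}$ ($k = \frac{\left(-7 + \sqrt{88 - 7}\right) \frac{1}{-11922}}{6} = \frac{\left(-7 + \sqrt{81}\right) \left(- \frac{1}{11922}\right)}{6} = \frac{\left(-7 + 9\right) \left(- \frac{1}{11922}\right)}{6} = \frac{2 \left(- \frac{1}{11922}\right)}{6} = \frac{1}{6} \left(- \frac{1}{5961}\right) = - \frac{1}{35766} \approx -2.796 \cdot 10^{-5}$)
$p{\left(97 \right)} + k = 4 \cdot 97^{2} - \frac{1}{35766} = 4 \cdot 9409 - \frac{1}{35766} = 37636 - \frac{1}{35766} = \frac{1346089175}{35766}$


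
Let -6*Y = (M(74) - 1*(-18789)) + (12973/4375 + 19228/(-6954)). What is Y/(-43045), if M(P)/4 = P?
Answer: 7640044217/103388709375 ≈ 0.073896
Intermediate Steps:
M(P) = 4*P
Y = -7640044217/2401875 (Y = -((4*74 - 1*(-18789)) + (12973/4375 + 19228/(-6954)))/6 = -((296 + 18789) + (12973*(1/4375) + 19228*(-1/6954)))/6 = -(19085 + (12973/4375 - 506/183))/6 = -(19085 + 160309/800625)/6 = -1/6*15280088434/800625 = -7640044217/2401875 ≈ -3180.9)
Y/(-43045) = -7640044217/2401875/(-43045) = -7640044217/2401875*(-1/43045) = 7640044217/103388709375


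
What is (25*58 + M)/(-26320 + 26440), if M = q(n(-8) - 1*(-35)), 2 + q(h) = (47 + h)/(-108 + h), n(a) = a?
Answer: 58607/4860 ≈ 12.059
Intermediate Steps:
q(h) = -2 + (47 + h)/(-108 + h)
M = -236/81 (M = (263 - (-8 - 1*(-35)))/(-108 + (-8 - 1*(-35))) = (263 - (-8 + 35))/(-108 + (-8 + 35)) = (263 - 1*27)/(-108 + 27) = (263 - 27)/(-81) = -1/81*236 = -236/81 ≈ -2.9136)
(25*58 + M)/(-26320 + 26440) = (25*58 - 236/81)/(-26320 + 26440) = (1450 - 236/81)/120 = (117214/81)*(1/120) = 58607/4860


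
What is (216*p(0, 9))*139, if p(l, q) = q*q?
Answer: 2431944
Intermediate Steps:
p(l, q) = q²
(216*p(0, 9))*139 = (216*9²)*139 = (216*81)*139 = 17496*139 = 2431944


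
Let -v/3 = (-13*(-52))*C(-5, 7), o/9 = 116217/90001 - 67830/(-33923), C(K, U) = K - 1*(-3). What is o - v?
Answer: -12292964737599/3053103923 ≈ -4026.4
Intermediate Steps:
C(K, U) = 3 + K (C(K, U) = K + 3 = 3 + K)
o = 90424774089/3053103923 (o = 9*(116217/90001 - 67830/(-33923)) = 9*(116217*(1/90001) - 67830*(-1/33923)) = 9*(116217/90001 + 67830/33923) = 9*(10047197121/3053103923) = 90424774089/3053103923 ≈ 29.617)
v = 4056 (v = -3*(-13*(-52))*(3 - 5) = -2028*(-2) = -3*(-1352) = 4056)
o - v = 90424774089/3053103923 - 1*4056 = 90424774089/3053103923 - 4056 = -12292964737599/3053103923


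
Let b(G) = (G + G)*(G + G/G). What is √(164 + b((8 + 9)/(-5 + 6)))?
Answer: 2*√194 ≈ 27.857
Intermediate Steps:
b(G) = 2*G*(1 + G) (b(G) = (2*G)*(G + 1) = (2*G)*(1 + G) = 2*G*(1 + G))
√(164 + b((8 + 9)/(-5 + 6))) = √(164 + 2*((8 + 9)/(-5 + 6))*(1 + (8 + 9)/(-5 + 6))) = √(164 + 2*(17/1)*(1 + 17/1)) = √(164 + 2*(17*1)*(1 + 17*1)) = √(164 + 2*17*(1 + 17)) = √(164 + 2*17*18) = √(164 + 612) = √776 = 2*√194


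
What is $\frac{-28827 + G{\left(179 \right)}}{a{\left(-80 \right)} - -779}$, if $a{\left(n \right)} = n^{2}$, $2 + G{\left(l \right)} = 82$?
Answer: $- \frac{28747}{7179} \approx -4.0043$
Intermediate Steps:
$G{\left(l \right)} = 80$ ($G{\left(l \right)} = -2 + 82 = 80$)
$\frac{-28827 + G{\left(179 \right)}}{a{\left(-80 \right)} - -779} = \frac{-28827 + 80}{\left(-80\right)^{2} - -779} = - \frac{28747}{6400 + \left(891 - 112\right)} = - \frac{28747}{6400 + 779} = - \frac{28747}{7179}$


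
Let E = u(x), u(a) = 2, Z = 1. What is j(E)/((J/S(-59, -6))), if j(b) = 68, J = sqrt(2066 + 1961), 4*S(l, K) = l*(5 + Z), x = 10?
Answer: -6018*sqrt(4027)/4027 ≈ -94.833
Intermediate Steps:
E = 2
S(l, K) = 3*l/2 (S(l, K) = (l*(5 + 1))/4 = (l*6)/4 = (6*l)/4 = 3*l/2)
J = sqrt(4027) ≈ 63.459
j(E)/((J/S(-59, -6))) = 68/((sqrt(4027)/(((3/2)*(-59))))) = 68/((sqrt(4027)/(-177/2))) = 68/((sqrt(4027)*(-2/177))) = 68/((-2*sqrt(4027)/177)) = 68*(-177*sqrt(4027)/8054) = -6018*sqrt(4027)/4027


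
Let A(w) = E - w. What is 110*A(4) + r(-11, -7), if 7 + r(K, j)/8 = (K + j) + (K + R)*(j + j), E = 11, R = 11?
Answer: 570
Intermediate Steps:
A(w) = 11 - w
r(K, j) = -56 + 8*K + 8*j + 16*j*(11 + K) (r(K, j) = -56 + 8*((K + j) + (K + 11)*(j + j)) = -56 + 8*((K + j) + (11 + K)*(2*j)) = -56 + 8*((K + j) + 2*j*(11 + K)) = -56 + 8*(K + j + 2*j*(11 + K)) = -56 + (8*K + 8*j + 16*j*(11 + K)) = -56 + 8*K + 8*j + 16*j*(11 + K))
110*A(4) + r(-11, -7) = 110*(11 - 1*4) + (-56 + 8*(-11) + 184*(-7) + 16*(-11)*(-7)) = 110*(11 - 4) + (-56 - 88 - 1288 + 1232) = 110*7 - 200 = 770 - 200 = 570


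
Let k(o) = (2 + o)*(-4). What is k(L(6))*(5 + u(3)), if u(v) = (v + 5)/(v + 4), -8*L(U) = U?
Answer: -215/7 ≈ -30.714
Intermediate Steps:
L(U) = -U/8
u(v) = (5 + v)/(4 + v)
k(o) = -8 - 4*o
k(L(6))*(5 + u(3)) = (-8 - (-1)*6/2)*(5 + (5 + 3)/(4 + 3)) = (-8 - 4*(-¾))*(5 + 8/7) = (-8 + 3)*(5 + (⅐)*8) = -5*(5 + 8/7) = -5*43/7 = -215/7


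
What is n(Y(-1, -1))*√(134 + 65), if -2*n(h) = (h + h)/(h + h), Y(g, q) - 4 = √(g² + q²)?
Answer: -√199/2 ≈ -7.0534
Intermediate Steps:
Y(g, q) = 4 + √(g² + q²)
n(h) = -½ (n(h) = -(h + h)/(2*(h + h)) = -2*h/(2*(2*h)) = -2*h*1/(2*h)/2 = -½*1 = -½)
n(Y(-1, -1))*√(134 + 65) = -√(134 + 65)/2 = -√199/2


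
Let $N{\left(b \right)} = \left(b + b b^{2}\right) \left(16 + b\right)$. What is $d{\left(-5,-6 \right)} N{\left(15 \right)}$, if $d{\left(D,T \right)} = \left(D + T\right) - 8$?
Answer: $-1996710$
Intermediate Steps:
$d{\left(D,T \right)} = -8 + D + T$
$N{\left(b \right)} = \left(16 + b\right) \left(b + b^{3}\right)$ ($N{\left(b \right)} = \left(b + b^{3}\right) \left(16 + b\right) = \left(16 + b\right) \left(b + b^{3}\right)$)
$d{\left(-5,-6 \right)} N{\left(15 \right)} = \left(-8 - 5 - 6\right) 15 \left(16 + 15 + 15^{3} + 16 \cdot 15^{2}\right) = - 19 \cdot 15 \left(16 + 15 + 3375 + 16 \cdot 225\right) = - 19 \cdot 15 \left(16 + 15 + 3375 + 3600\right) = - 19 \cdot 15 \cdot 7006 = \left(-19\right) 105090 = -1996710$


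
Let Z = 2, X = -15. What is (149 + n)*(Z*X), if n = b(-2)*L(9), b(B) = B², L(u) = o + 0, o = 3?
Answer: -4830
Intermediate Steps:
L(u) = 3 (L(u) = 3 + 0 = 3)
n = 12 (n = (-2)²*3 = 4*3 = 12)
(149 + n)*(Z*X) = (149 + 12)*(2*(-15)) = 161*(-30) = -4830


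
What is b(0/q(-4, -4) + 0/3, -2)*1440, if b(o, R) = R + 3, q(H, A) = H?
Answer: 1440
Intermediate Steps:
b(o, R) = 3 + R
b(0/q(-4, -4) + 0/3, -2)*1440 = (3 - 2)*1440 = 1*1440 = 1440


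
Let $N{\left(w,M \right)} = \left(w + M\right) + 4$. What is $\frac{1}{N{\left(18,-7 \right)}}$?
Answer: $\frac{1}{15} \approx 0.066667$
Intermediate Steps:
$N{\left(w,M \right)} = 4 + M + w$ ($N{\left(w,M \right)} = \left(M + w\right) + 4 = 4 + M + w$)
$\frac{1}{N{\left(18,-7 \right)}} = \frac{1}{4 - 7 + 18} = \frac{1}{15}$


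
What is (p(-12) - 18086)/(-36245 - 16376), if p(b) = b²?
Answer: 17942/52621 ≈ 0.34097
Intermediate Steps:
(p(-12) - 18086)/(-36245 - 16376) = ((-12)² - 18086)/(-36245 - 16376) = (144 - 18086)/(-52621) = -17942*(-1/52621) = 17942/52621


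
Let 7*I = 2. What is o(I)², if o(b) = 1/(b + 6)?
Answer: 49/1936 ≈ 0.025310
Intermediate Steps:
I = 2/7 (I = (⅐)*2 = 2/7 ≈ 0.28571)
o(b) = 1/(6 + b)
o(I)² = (1/(6 + 2/7))² = (1/(44/7))² = (7/44)² = 49/1936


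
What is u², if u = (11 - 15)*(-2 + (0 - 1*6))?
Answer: 1024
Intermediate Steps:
u = 32 (u = -4*(-2 + (0 - 6)) = -4*(-2 - 6) = -4*(-8) = 32)
u² = 32² = 1024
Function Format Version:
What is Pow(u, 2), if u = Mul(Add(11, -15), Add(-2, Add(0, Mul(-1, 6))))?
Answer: 1024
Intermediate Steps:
u = 32 (u = Mul(-4, Add(-2, Add(0, -6))) = Mul(-4, Add(-2, -6)) = Mul(-4, -8) = 32)
Pow(u, 2) = Pow(32, 2) = 1024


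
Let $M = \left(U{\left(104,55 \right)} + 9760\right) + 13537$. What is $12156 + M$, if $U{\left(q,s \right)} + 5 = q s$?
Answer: $41168$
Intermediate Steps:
$U{\left(q,s \right)} = -5 + q s$
$M = 29012$ ($M = \left(\left(-5 + 104 \cdot 55\right) + 9760\right) + 13537 = \left(\left(-5 + 5720\right) + 9760\right) + 13537 = \left(5715 + 9760\right) + 13537 = 15475 + 13537 = 29012$)
$12156 + M = 12156 + 29012 = 41168$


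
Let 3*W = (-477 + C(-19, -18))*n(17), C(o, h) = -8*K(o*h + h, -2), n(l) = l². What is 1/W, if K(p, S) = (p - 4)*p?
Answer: -1/79948671 ≈ -1.2508e-8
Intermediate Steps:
K(p, S) = p*(-4 + p) (K(p, S) = (-4 + p)*p = p*(-4 + p))
C(o, h) = -8*(h + h*o)*(-4 + h + h*o) (C(o, h) = -8*(o*h + h)*(-4 + (o*h + h)) = -8*(h*o + h)*(-4 + (h*o + h)) = -8*(h + h*o)*(-4 + (h + h*o)) = -8*(h + h*o)*(-4 + h + h*o))
W = -79948671 (W = ((-477 - 8*(-18)*(1 - 19)*(-4 - 18*(1 - 19)))*17²)/3 = ((-477 - 8*(-18)*(-18)*(-4 - 18*(-18)))*289)/3 = ((-477 - 8*(-18)*(-18)*(-4 + 324))*289)/3 = ((-477 - 8*(-18)*(-18)*320)*289)/3 = ((-477 - 829440)*289)/3 = (-829917*289)/3 = (⅓)*(-239846013) = -79948671)
1/W = 1/(-79948671) = -1/79948671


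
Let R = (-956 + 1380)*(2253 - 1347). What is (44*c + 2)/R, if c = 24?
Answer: 529/192072 ≈ 0.0027542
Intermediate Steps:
R = 384144 (R = 424*906 = 384144)
(44*c + 2)/R = (44*24 + 2)/384144 = (1056 + 2)*(1/384144) = 1058*(1/384144) = 529/192072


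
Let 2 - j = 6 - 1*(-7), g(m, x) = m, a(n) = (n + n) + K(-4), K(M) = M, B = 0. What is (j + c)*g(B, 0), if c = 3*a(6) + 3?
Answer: 0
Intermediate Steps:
a(n) = -4 + 2*n (a(n) = (n + n) - 4 = 2*n - 4 = -4 + 2*n)
j = -11 (j = 2 - (6 - 1*(-7)) = 2 - (6 + 7) = 2 - 1*13 = 2 - 13 = -11)
c = 27 (c = 3*(-4 + 2*6) + 3 = 3*(-4 + 12) + 3 = 3*8 + 3 = 24 + 3 = 27)
(j + c)*g(B, 0) = (-11 + 27)*0 = 16*0 = 0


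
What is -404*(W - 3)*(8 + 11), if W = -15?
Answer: 138168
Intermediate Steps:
-404*(W - 3)*(8 + 11) = -404*(-15 - 3)*(8 + 11) = -(-7272)*19 = -404*(-342) = 138168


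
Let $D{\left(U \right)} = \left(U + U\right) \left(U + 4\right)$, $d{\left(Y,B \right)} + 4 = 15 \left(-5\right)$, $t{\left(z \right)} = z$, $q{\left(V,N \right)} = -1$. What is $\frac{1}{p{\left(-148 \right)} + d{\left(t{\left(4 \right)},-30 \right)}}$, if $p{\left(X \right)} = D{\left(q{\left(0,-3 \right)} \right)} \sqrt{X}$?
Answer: $\frac{i}{- 79 i + 12 \sqrt{37}} \approx -0.0068286 + 0.0063094 i$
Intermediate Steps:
$d{\left(Y,B \right)} = -79$ ($d{\left(Y,B \right)} = -4 + 15 \left(-5\right) = -4 - 75 = -79$)
$D{\left(U \right)} = 2 U \left(4 + U\right)$
$p{\left(X \right)} = - 6 \sqrt{X}$ ($p{\left(X \right)} = 2 \left(-1\right) \left(4 - 1\right) \sqrt{X} = 2 \left(-1\right) 3 \sqrt{X} = - 6 \sqrt{X}$)
$\frac{1}{p{\left(-148 \right)} + d{\left(t{\left(4 \right)},-30 \right)}} = \frac{1}{- 6 \sqrt{-148} - 79} = \frac{1}{- 6 \cdot 2 i \sqrt{37} - 79} = \frac{1}{- 12 i \sqrt{37} - 79} = \frac{1}{-79 - 12 i \sqrt{37}}$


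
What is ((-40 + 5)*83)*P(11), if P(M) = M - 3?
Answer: -23240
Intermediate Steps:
P(M) = -3 + M
((-40 + 5)*83)*P(11) = ((-40 + 5)*83)*(-3 + 11) = -35*83*8 = -2905*8 = -23240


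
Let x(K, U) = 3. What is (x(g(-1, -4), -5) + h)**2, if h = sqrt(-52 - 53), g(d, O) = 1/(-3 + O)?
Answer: (3 + I*sqrt(105))**2 ≈ -96.0 + 61.482*I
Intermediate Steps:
h = I*sqrt(105) (h = sqrt(-105) = I*sqrt(105) ≈ 10.247*I)
(x(g(-1, -4), -5) + h)**2 = (3 + I*sqrt(105))**2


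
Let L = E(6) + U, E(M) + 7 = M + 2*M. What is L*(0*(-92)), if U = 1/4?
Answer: 0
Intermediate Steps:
E(M) = -7 + 3*M (E(M) = -7 + (M + 2*M) = -7 + 3*M)
U = ¼ ≈ 0.25000
L = 45/4 (L = (-7 + 3*6) + ¼ = (-7 + 18) + ¼ = 11 + ¼ = 45/4 ≈ 11.250)
L*(0*(-92)) = 45*(0*(-92))/4 = (45/4)*0 = 0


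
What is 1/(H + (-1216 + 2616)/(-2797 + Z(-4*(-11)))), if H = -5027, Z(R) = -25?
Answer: -1411/7093797 ≈ -0.00019891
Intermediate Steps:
1/(H + (-1216 + 2616)/(-2797 + Z(-4*(-11)))) = 1/(-5027 + (-1216 + 2616)/(-2797 - 25)) = 1/(-5027 + 1400/(-2822)) = 1/(-5027 + 1400*(-1/2822)) = 1/(-5027 - 700/1411) = 1/(-7093797/1411) = -1411/7093797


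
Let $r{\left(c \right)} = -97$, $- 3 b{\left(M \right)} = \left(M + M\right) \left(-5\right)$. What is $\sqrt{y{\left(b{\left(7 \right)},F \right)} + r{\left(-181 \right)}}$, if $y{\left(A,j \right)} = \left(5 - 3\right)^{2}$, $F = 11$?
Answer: $i \sqrt{93} \approx 9.6436 i$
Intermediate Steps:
$b{\left(M \right)} = \frac{10 M}{3}$ ($b{\left(M \right)} = - \frac{\left(M + M\right) \left(-5\right)}{3} = - \frac{2 M \left(-5\right)}{3} = - \frac{\left(-10\right) M}{3} = \frac{10 M}{3}$)
$y{\left(A,j \right)} = 4$ ($y{\left(A,j \right)} = 2^{2} = 4$)
$\sqrt{y{\left(b{\left(7 \right)},F \right)} + r{\left(-181 \right)}} = \sqrt{4 - 97} = \sqrt{-93} = i \sqrt{93}$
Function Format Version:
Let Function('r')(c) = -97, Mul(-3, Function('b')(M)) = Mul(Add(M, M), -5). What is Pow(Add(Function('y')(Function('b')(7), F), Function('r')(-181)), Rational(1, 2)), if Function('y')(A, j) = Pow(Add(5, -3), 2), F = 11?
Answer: Mul(I, Pow(93, Rational(1, 2))) ≈ Mul(9.6436, I)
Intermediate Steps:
Function('b')(M) = Mul(Rational(10, 3), M) (Function('b')(M) = Mul(Rational(-1, 3), Mul(Add(M, M), -5)) = Mul(Rational(-1, 3), Mul(Mul(2, M), -5)) = Mul(Rational(-1, 3), Mul(-10, M)) = Mul(Rational(10, 3), M))
Function('y')(A, j) = 4 (Function('y')(A, j) = Pow(2, 2) = 4)
Pow(Add(Function('y')(Function('b')(7), F), Function('r')(-181)), Rational(1, 2)) = Pow(Add(4, -97), Rational(1, 2)) = Pow(-93, Rational(1, 2)) = Mul(I, Pow(93, Rational(1, 2)))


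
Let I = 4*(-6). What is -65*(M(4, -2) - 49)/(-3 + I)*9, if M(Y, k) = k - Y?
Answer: -3575/3 ≈ -1191.7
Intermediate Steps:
I = -24
-65*(M(4, -2) - 49)/(-3 + I)*9 = -65*((-2 - 1*4) - 49)/(-3 - 24)*9 = -65*((-2 - 4) - 49)/(-27)*9 = -65*(-6 - 49)*(-1)/27*9 = -(-3575)*(-1)/27*9 = -65*55/27*9 = -3575/27*9 = -3575/3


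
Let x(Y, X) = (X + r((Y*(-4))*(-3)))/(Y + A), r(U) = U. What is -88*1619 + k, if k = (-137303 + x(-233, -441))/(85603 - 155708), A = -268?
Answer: -1667972997998/11707535 ≈ -1.4247e+5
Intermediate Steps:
x(Y, X) = (X + 12*Y)/(-268 + Y) (x(Y, X) = (X + (Y*(-4))*(-3))/(Y - 268) = (X - 4*Y*(-3))/(-268 + Y) = (X + 12*Y)/(-268 + Y))
k = 22928522/11707535 (k = (-137303 + (-441 + 12*(-233))/(-268 - 233))/(85603 - 155708) = (-137303 + (-441 - 2796)/(-501))/(-70105) = (-137303 - 1/501*(-3237))*(-1/70105) = (-137303 + 1079/167)*(-1/70105) = -22928522/167*(-1/70105) = 22928522/11707535 ≈ 1.9584)
-88*1619 + k = -88*1619 + 22928522/11707535 = -142472 + 22928522/11707535 = -1667972997998/11707535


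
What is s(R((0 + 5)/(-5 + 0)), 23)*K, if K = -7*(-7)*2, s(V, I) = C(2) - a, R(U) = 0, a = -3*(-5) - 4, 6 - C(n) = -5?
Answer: 0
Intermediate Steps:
C(n) = 11 (C(n) = 6 - 1*(-5) = 6 + 5 = 11)
a = 11 (a = 15 - 4 = 11)
s(V, I) = 0 (s(V, I) = 11 - 1*11 = 11 - 11 = 0)
K = 98 (K = 49*2 = 98)
s(R((0 + 5)/(-5 + 0)), 23)*K = 0*98 = 0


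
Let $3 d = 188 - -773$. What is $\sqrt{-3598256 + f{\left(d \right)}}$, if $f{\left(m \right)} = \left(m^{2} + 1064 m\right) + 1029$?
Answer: $\frac{i \sqrt{28384010}}{3} \approx 1775.9 i$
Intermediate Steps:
$d = \frac{961}{3}$ ($d = \frac{188 - -773}{3} = \frac{188 + 773}{3} = \frac{1}{3} \cdot 961 = \frac{961}{3} \approx 320.33$)
$f{\left(m \right)} = 1029 + m^{2} + 1064 m$
$\sqrt{-3598256 + f{\left(d \right)}} = \sqrt{-3598256 + \left(1029 + \left(\frac{961}{3}\right)^{2} + 1064 \cdot \frac{961}{3}\right)} = \sqrt{-3598256 + \left(1029 + \frac{923521}{9} + \frac{1022504}{3}\right)} = \sqrt{-3598256 + \frac{4000294}{9}} = \sqrt{- \frac{28384010}{9}} = \frac{i \sqrt{28384010}}{3}$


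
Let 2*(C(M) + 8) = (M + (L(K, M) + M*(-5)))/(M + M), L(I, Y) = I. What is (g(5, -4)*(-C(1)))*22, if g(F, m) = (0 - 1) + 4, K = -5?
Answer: 1353/2 ≈ 676.50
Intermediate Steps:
C(M) = -8 + (-5 - 4*M)/(4*M) (C(M) = -8 + ((M + (-5 + M*(-5)))/(M + M))/2 = -8 + ((M + (-5 - 5*M))/((2*M)))/2 = -8 + ((-5 - 4*M)*(1/(2*M)))/2 = -8 + ((-5 - 4*M)/(2*M))/2 = -8 + (-5 - 4*M)/(4*M))
g(F, m) = 3 (g(F, m) = -1 + 4 = 3)
(g(5, -4)*(-C(1)))*22 = (3*(-(-9 - 5/4/1)))*22 = (3*(-(-9 - 5/4*1)))*22 = (3*(-(-9 - 5/4)))*22 = (3*(-1*(-41/4)))*22 = (3*(41/4))*22 = (123/4)*22 = 1353/2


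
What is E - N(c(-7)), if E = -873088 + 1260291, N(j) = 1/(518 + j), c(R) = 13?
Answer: 205604792/531 ≈ 3.8720e+5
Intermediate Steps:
E = 387203
E - N(c(-7)) = 387203 - 1/(518 + 13) = 387203 - 1/531 = 205604792/531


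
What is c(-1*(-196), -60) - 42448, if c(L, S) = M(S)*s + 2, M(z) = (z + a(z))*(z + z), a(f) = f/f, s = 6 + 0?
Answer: 34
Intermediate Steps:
s = 6
a(f) = 1
M(z) = 2*z*(1 + z) (M(z) = (z + 1)*(z + z) = (1 + z)*(2*z) = 2*z*(1 + z))
c(L, S) = 2 + 12*S*(1 + S) (c(L, S) = (2*S*(1 + S))*6 + 2 = 12*S*(1 + S) + 2 = 2 + 12*S*(1 + S))
c(-1*(-196), -60) - 42448 = (2 + 12*(-60)*(1 - 60)) - 42448 = (2 + 12*(-60)*(-59)) - 42448 = (2 + 42480) - 42448 = 42482 - 42448 = 34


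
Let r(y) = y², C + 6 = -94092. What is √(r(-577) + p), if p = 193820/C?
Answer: √736969871817939/47049 ≈ 577.00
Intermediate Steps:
C = -94098 (C = -6 - 94092 = -94098)
p = -96910/47049 (p = 193820/(-94098) = 193820*(-1/94098) = -96910/47049 ≈ -2.0598)
√(r(-577) + p) = √((-577)² - 96910/47049) = √(332929 - 96910/47049) = √(15663879611/47049) = √736969871817939/47049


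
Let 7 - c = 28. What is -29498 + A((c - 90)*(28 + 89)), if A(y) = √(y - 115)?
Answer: -29498 + I*√13102 ≈ -29498.0 + 114.46*I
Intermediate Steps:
c = -21 (c = 7 - 1*28 = 7 - 28 = -21)
A(y) = √(-115 + y)
-29498 + A((c - 90)*(28 + 89)) = -29498 + √(-115 + (-21 - 90)*(28 + 89)) = -29498 + √(-115 - 111*117) = -29498 + √(-115 - 12987) = -29498 + √(-13102) = -29498 + I*√13102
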